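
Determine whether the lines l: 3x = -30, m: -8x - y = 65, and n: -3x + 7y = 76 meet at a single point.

Intersecting l and m: solving the 2×2 system gives (x, y) = (-10, 15).
Substitute into n: (-3)(-10) + (7)(15) = 135.
But n requires 76 ≠ 135, so the three lines have no common point.

No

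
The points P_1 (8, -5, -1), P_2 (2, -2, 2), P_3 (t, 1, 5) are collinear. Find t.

-4

Collinearity requires P_1P_2 × P_1P_3 = 0; each component is linear in t.
The y-component gives (3)t + (12) = 0, so t = -4.
The remaining components then also vanish.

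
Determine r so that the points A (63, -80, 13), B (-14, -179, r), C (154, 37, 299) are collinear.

Collinearity requires AB × AC = 0; each component is linear in r.
The x-component gives (-117)r + (-26793) = 0, so r = -229.
The remaining components then also vanish.

-229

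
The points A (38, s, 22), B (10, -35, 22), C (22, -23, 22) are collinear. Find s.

Collinearity requires AB × AC = 0; each component is linear in s.
The z-component gives (12)s + (84) = 0, so s = -7.
The remaining components then also vanish.

-7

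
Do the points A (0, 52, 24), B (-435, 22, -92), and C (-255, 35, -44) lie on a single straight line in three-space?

No

AB = (-435, -30, -116), AC = (-255, -17, -68).
AB × AC = (68, 0, -255).
The cross product is nonzero, so the points do not lie on one line.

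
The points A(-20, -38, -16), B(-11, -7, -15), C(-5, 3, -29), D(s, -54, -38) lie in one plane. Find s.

-20

Coplanarity ⇔ det[AB; AC; AD] = 0.
Expanding, this is linear in s: (-444)s + (-8880) = 0.
So s = -20.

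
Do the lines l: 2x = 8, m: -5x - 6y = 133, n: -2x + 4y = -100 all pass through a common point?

Intersecting l and m: solving the 2×2 system gives (x, y) = (4, -51/2).
Substitute into n: (-2)(4) + (4)(-51/2) = -110.
But n requires -100 ≠ -110, so the three lines have no common point.

No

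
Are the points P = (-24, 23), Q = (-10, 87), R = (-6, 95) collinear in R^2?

PQ = (14, 64), PR = (18, 72).
det[PQ; PR] = (14)(72) − (64)(18) = -144.
The determinant is nonzero, so they are not collinear.

No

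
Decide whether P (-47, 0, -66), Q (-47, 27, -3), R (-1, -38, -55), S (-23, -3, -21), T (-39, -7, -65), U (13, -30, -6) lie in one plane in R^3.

Yes

The plane through P, Q, R has normal n = PQ × PR = (2691, 2898, -1242) and equation n·X = -44505.
Checking the remaining points: n·S = -44505, n·T = -44505, n·U = -44505.
All equal -44505, so all 6 points lie in one plane.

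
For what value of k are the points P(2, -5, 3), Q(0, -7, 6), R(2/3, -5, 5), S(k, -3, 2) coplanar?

Coplanarity ⇔ det[PQ; PR; PS] = 0.
Expanding, this is linear in k: (-4)k + (32/3) = 0.
So k = 8/3.

8/3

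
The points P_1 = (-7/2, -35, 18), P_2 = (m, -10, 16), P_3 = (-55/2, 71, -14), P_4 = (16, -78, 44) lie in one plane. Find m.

Coplanarity ⇔ det[P_1P_2; P_1P_3; P_1P_4] = 0.
Expanding, this is linear in m: (1380)m + (6900) = 0.
So m = -5.

-5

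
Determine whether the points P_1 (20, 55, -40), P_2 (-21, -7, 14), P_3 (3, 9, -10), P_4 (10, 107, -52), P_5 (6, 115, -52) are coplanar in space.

Yes

The plane through P_1, P_2, P_3 has normal n = P_1P_2 × P_1P_3 = (624, 312, 832) and equation n·P = -3640.
Checking the remaining points: n·P_4 = -3640, n·P_5 = -3640.
All equal -3640, so all 5 points lie in one plane.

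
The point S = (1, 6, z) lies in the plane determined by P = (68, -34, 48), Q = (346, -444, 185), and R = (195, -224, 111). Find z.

24

A normal to the plane is n = PQ × PR = (200, -115, -750).
S lies in the plane iff n · PS = 0.
This gives (-750)z + (18000) = 0, so z = 24.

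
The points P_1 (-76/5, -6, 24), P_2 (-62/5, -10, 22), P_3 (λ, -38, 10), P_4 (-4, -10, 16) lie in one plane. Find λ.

22/5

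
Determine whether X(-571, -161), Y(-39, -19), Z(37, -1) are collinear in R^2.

No

XY = (532, 142), XZ = (608, 160).
det[XY; XZ] = (532)(160) − (142)(608) = -1216.
The determinant is nonzero, so they are not collinear.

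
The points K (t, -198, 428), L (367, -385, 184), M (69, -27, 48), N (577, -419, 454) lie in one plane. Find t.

The points are coplanar iff KL · (KM × KN) = 0.
Expanding, this is linear in t: (-92036)t + (39943624) = 0.
So t = 434.

434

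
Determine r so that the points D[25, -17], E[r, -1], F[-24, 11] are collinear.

Collinearity: (E − D) must be parallel to (F − D) = (-49, 28).
Cross-multiplying the components: (r − 25)·(28) = (16)·(-49).
Solving gives r = -3.

-3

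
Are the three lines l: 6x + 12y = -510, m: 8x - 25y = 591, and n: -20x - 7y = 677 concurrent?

Yes

Lines aᵢx + bᵢy = cᵢ with pairwise distinct directions are concurrent exactly when det[aᵢ bᵢ cᵢ] = 0.
Here the determinant is 0.
It vanishes, so the lines are concurrent at (-23, -31).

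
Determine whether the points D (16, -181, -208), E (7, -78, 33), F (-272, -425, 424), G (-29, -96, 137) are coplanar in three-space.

Yes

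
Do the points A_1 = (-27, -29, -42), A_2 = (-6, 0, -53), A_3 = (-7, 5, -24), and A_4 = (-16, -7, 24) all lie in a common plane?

No

A normal to the plane through A_1, A_2, A_3 is n = A_1A_2 × A_1A_3 = (896, -598, 134).
The plane has equation n·P = -12478. For A_4: n·A_4 = -6934.
-6934 ≠ -12478, so A_4 is off the plane.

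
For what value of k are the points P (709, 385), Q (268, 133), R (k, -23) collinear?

The three points are collinear iff det[PQ; PR] = 0.
This determinant is linear in k: (252)k + (1260) = 0, so k = -5.

-5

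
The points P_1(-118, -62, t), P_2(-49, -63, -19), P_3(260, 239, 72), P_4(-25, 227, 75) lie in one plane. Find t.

-17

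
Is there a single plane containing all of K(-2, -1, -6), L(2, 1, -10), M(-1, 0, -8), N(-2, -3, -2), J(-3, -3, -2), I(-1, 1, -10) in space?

Yes

The plane through K, L, M has normal n = KL × KM = (0, 4, 2) and equation n·P = -16.
Checking the remaining points: n·N = -16, n·J = -16, n·I = -16.
All equal -16, so all 6 points lie in one plane.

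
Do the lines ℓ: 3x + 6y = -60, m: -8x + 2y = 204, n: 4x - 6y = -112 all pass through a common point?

Intersecting ℓ and m: solving the 2×2 system gives (x, y) = (-224/9, 22/9).
Substitute into n: (4)(-224/9) + (-6)(22/9) = -1028/9.
But n requires -112 ≠ -1028/9, so the three lines have no common point.

No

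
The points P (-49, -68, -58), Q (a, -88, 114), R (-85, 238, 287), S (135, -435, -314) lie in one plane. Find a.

127

Normal to plane PRS: n = (48279, 54264, -43092); plane equation n·X = -3556287.
Requiring n·Q = -3556287: (48279)a + (-9687720) = -3556287.
So a = 127.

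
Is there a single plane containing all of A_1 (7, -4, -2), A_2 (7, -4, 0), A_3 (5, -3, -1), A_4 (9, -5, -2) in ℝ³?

Yes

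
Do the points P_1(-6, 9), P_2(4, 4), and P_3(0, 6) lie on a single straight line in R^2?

Yes

P_1P_2 = (10, -5), P_1P_3 = (6, -3).
det[P_1P_2; P_1P_3] = (10)(-3) − (-5)(6) = 0.
The determinant is zero, so the points are collinear.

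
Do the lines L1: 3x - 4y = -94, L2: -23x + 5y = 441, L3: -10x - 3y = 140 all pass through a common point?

No

The three lines meet at one point iff the augmented coefficient matrix [aᵢ bᵢ cᵢ] has rank < 3, i.e. its determinant vanishes.
Here the determinant is -357.
Nonzero, so no common point exists.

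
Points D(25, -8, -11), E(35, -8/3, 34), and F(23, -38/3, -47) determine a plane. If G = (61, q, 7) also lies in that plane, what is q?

-8

A normal to the plane is n = DE × DF = (18, 270, -36).
G lies in the plane iff n · DG = 0.
This gives (270)q + (2160) = 0, so q = -8.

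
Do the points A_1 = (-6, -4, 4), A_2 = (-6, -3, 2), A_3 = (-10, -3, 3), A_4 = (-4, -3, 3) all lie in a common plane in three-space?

The four points are coplanar iff the 3×3 determinant with rows A_1A_2, A_1A_3, A_1A_4 is zero.
Rows: (0, 1, -2), (-4, 1, -1), (2, 1, -1).
Expanding along the first row: (0)(0) − (1)(6) + (-2)(-6) = 6.
Nonzero ⇒ not coplanar.

No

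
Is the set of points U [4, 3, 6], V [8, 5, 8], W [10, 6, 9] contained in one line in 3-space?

Yes

UV = (4, 2, 2), UW = (6, 3, 3).
UV × UW = (0, 0, 0).
The cross product vanishes, so the three points are collinear.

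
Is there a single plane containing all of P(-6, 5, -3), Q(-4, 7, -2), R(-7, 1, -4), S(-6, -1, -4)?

A normal to the plane through P, Q, R is n = PQ × PR = (2, 1, -6).
The plane has equation n·X = 11. For S: n·S = 11.
Equal, so S lies in the plane and all four are coplanar.

Yes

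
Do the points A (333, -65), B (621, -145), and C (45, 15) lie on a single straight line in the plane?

AB = (288, -80), AC = (-288, 80).
Twice the signed area of △ABC is (288)(80) − (-80)(-288) = 0.
The triangle is degenerate (zero area), so the points are collinear.

Yes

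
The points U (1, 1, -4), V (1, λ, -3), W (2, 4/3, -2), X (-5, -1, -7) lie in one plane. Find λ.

Coplanarity ⇔ det[UV; UW; UX] = 0.
Expanding, this is linear in λ: (-9)λ + (9) = 0.
So λ = 1.

1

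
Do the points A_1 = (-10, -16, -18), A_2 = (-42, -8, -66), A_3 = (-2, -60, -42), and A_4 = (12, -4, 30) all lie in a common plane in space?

Yes

The four points are coplanar iff the 3×3 determinant with rows A_1A_2, A_1A_3, A_1A_4 is zero.
Rows: (-32, 8, -48), (8, -44, -24), (22, 12, 48).
Expanding along the first row: (-32)(-1824) − (8)(912) + (-48)(1064) = 0.
Zero determinant ⇒ coplanar.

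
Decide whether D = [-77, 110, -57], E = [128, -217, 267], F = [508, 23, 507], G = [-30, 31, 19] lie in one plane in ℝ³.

With D as base: DE = (205, -327, 324), DF = (585, -87, 564), DG = (47, -79, 76).
DF × DG = (37944, -17952, -42126).
DE · (DF × DG) = 0.
The scalar triple product vanishes, so the four points are coplanar.

Yes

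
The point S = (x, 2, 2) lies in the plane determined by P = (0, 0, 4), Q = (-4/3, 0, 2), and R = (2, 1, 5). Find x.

4/3

A normal to the plane is n = PQ × PR = (2, -8/3, -4/3).
S lies in the plane iff n · PS = 0.
This gives (2)x + (-8/3) = 0, so x = 4/3.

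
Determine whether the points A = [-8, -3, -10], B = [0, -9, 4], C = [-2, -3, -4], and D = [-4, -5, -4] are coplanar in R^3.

Yes

With A as base: AB = (8, -6, 14), AC = (6, 0, 6), AD = (4, -2, 6).
AC × AD = (12, -12, -12).
AB · (AC × AD) = 0.
The scalar triple product vanishes, so the four points are coplanar.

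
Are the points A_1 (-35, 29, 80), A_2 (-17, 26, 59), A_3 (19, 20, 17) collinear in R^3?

A_1A_2 = (18, -3, -21), A_1A_3 = (54, -9, -63).
A_1A_2 × A_1A_3 = (0, 0, 0).
The cross product vanishes, so the three points are collinear.

Yes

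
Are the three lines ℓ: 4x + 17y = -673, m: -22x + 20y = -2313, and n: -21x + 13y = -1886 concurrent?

Intersecting ℓ and m: solving the 2×2 system gives (x, y) = (25861/454, -12029/227).
Substitute into n: (-21)(25861/454) + (13)(-12029/227) = -855835/454.
But n requires -1886 ≠ -855835/454, so the three lines have no common point.

No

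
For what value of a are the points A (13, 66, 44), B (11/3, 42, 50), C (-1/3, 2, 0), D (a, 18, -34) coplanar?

35/3

Coplanarity ⇔ det[AB; AC; AD] = 0.
Expanding, this is linear in a: (1440)a + (-16800) = 0.
So a = 35/3.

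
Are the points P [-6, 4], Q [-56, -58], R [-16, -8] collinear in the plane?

No

PQ = (-50, -62), PR = (-10, -12).
Twice the signed area of △PQR is (-50)(-12) − (-62)(-10) = -20.
The area is nonzero, so the three points are not collinear.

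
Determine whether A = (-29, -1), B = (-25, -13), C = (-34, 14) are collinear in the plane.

Yes

AB = (4, -12), AC = (-5, 15).
det[AB; AC] = (4)(15) − (-12)(-5) = 0.
The determinant is zero, so the points are collinear.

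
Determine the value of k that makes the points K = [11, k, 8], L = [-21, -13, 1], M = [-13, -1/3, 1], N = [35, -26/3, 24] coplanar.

12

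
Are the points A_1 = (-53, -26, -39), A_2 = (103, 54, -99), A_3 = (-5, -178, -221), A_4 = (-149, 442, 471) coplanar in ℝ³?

No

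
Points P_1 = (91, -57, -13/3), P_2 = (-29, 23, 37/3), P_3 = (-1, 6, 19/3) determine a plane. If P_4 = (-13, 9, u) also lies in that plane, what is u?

43/3

The plane through P_1, P_2, P_3 has equation −(590/3)x − (760/3)y − 200z = -2590.
Substituting P_4: (-200)u + (830/3) = -2590, so u = 43/3.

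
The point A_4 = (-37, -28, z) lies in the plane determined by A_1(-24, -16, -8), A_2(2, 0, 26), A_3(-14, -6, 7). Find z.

The plane through A_1, A_2, A_3 has equation −100x − 50y + 100z = 2400.
Substituting A_4: (100)z + (5100) = 2400, so z = -27.

-27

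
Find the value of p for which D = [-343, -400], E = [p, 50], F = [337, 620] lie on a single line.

-43

Collinearity: (E − D) must be parallel to (F − D) = (680, 1020).
Cross-multiplying the components: (p − (-343))·(1020) = (450)·(680).
Solving gives p = -43.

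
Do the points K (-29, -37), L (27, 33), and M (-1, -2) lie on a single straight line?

KL = (56, 70), KM = (28, 35).
Twice the signed area of △KLM is (56)(35) − (70)(28) = 0.
The triangle is degenerate (zero area), so the points are collinear.

Yes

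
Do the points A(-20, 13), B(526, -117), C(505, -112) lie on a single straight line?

AB = (546, -130), AC = (525, -125).
Twice the signed area of △ABC is (546)(-125) − (-130)(525) = 0.
The triangle is degenerate (zero area), so the points are collinear.

Yes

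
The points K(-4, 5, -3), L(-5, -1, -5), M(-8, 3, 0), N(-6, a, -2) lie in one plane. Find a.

3

The points are coplanar iff KL · (KM × KN) = 0.
Expanding, this is linear in a: (11)a + (-33) = 0.
So a = 3.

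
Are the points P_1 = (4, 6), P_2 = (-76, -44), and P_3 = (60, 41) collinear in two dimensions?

Yes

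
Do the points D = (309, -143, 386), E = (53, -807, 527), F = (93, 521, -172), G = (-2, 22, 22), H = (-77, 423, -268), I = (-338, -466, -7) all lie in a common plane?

The plane through D, E, F has normal n = DE × DF = (276888, -173304, -313408) and equation n·P = -10634624.
Checking the remaining points: n·G = -11261440, n·H = -10634624, n·I = -10634624.
Since n·G = -11261440 ≠ -10634624, G is off the plane and the points are not all coplanar.

No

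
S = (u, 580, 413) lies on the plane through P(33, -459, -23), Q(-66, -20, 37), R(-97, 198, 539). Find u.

The plane through P, Q, R has equation 207298x + 47838y − 7973z = -14933429.
Substituting S: (207298)u + (24453191) = -14933429, so u = -190.

-190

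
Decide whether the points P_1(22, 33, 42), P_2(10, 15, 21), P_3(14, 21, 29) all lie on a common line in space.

P_1P_2 = (-12, -18, -21), P_1P_3 = (-8, -12, -13).
P_1P_2 × P_1P_3 = (-18, 12, 0).
The cross product is nonzero, so the points do not lie on one line.

No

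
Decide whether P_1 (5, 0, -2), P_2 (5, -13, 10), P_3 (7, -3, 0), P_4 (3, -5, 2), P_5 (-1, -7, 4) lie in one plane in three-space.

The plane through P_1, P_2, P_3 has normal n = P_1P_2 × P_1P_3 = (10, 24, 26) and equation n·P = -2.
Checking the remaining points: n·P_4 = -38, n·P_5 = -74.
Since n·P_4 = -38 ≠ -2, P_4 is off the plane and the points are not all coplanar.

No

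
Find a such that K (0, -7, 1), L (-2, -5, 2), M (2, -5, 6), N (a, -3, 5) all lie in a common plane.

-2

Normal to plane KLM: n = (8, 12, -8); plane equation n·P = -92.
Requiring n·N = -92: (8)a + (-76) = -92.
So a = -2.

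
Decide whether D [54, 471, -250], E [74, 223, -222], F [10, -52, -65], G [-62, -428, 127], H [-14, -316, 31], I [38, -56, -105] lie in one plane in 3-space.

The plane through D, E, F has normal n = DE × DF = (-31236, -4932, -21372) and equation n·P = 1333284.
Checking the remaining points: n·G = 1333284, n·H = 1333284, n·I = 1333284.
All equal 1333284, so all 6 points lie in one plane.

Yes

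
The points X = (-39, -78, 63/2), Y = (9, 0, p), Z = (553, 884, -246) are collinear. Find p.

9

Collinearity requires XY × XZ = 0; each component is linear in p.
The x-component gives (-962)p + (8658) = 0, so p = 9.
The remaining components then also vanish.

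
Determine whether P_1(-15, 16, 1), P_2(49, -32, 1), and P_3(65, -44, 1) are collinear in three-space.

P_1P_2 = (64, -48, 0), P_1P_3 = (80, -60, 0).
Each component of P_1P_3 is 5/4 times the corresponding component of P_1P_2, so P_1P_3 = 5/4·P_1P_2 and the points are collinear.

Yes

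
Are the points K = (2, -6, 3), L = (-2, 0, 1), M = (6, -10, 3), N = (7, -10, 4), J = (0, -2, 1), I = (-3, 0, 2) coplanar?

The plane through K, L, M has normal n = KL × KM = (-8, -8, -8) and equation n·P = 8.
Checking the remaining points: n·N = -8, n·J = 8, n·I = 8.
Since n·N = -8 ≠ 8, N is off the plane and the points are not all coplanar.

No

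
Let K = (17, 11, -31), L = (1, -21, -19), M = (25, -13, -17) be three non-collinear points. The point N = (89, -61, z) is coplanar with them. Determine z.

The plane through K, L, M has equation −160x + 320y + 640z = -19040.
Substituting N: (640)z + (-33760) = -19040, so z = 23.

23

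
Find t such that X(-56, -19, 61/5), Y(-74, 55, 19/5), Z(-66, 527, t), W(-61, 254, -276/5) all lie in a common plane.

-613/5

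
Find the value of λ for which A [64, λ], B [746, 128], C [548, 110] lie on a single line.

The three points are collinear iff det[AB; AC] = 0.
This determinant is linear in λ: (-198)λ + (13068) = 0, so λ = 66.

66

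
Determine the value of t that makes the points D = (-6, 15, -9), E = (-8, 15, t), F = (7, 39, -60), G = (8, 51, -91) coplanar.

Normal to plane DFG: n = (-132, 352, 132); plane equation n·P = 4884.
Requiring n·E = 4884: (132)t + (6336) = 4884.
So t = -11.

-11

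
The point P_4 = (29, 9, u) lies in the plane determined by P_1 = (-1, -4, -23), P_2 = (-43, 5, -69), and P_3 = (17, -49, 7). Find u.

5

The plane through P_1, P_2, P_3 has equation −1800x + 432y + 1728z = -39672.
Substituting P_4: (1728)u + (-48312) = -39672, so u = 5.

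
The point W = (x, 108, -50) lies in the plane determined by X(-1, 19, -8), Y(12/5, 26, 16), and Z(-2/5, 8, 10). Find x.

26/5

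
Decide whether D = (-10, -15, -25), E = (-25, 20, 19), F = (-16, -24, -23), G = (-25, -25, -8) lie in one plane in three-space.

No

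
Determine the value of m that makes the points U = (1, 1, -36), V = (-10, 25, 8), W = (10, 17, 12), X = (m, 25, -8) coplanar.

Coplanarity ⇔ det[UV; UW; UX] = 0.
Expanding, this is linear in m: (448)m + (10752) = 0.
So m = -24.

-24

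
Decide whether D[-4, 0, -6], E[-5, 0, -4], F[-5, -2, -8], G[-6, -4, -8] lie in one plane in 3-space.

No

A normal to the plane through D, E, F is n = DE × DF = (4, -4, 2).
The plane has equation n·P = -28. For G: n·G = -24.
-24 ≠ -28, so G is off the plane.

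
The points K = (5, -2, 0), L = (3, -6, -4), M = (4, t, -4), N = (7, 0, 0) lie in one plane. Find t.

-5

Normal to plane KLN: n = (8, -8, 4); plane equation n·P = 56.
Requiring n·M = 56: (-8)t + (16) = 56.
So t = -5.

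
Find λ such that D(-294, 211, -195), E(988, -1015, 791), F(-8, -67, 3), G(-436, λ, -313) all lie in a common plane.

The points are coplanar iff DE · (DF × DG) = 0.
Expanding, this is linear in λ: (28160)λ + (-9715200) = 0.
So λ = 345.

345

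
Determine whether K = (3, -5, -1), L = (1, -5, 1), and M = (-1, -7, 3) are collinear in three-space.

KL = (-2, 0, 2), KM = (-4, -2, 4).
Comparing components 2 and 3: (0)(4) − (2)(-2) = 4 ≠ 0, so KL and KM are not parallel and the points are not collinear.

No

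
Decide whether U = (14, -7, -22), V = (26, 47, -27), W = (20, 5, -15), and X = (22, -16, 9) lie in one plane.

A normal to the plane through U, V, W is n = UV × UW = (438, -114, -180).
The plane has equation n·P = 10890. For X: n·X = 9840.
9840 ≠ 10890, so X is off the plane.

No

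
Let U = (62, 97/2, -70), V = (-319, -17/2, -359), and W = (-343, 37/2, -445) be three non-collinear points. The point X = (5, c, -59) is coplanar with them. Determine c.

31/2

The plane through U, V, W has equation 12705x − 25830y − 11655z = 350805.
Substituting X: (-25830)c + (751170) = 350805, so c = 31/2.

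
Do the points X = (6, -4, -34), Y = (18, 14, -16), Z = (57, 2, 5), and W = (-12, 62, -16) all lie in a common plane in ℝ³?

No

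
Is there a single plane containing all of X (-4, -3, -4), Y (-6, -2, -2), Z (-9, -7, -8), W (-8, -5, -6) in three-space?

The four points are coplanar iff the 3×3 determinant with rows XY, XZ, XW is zero.
Rows: (-2, 1, 2), (-5, -4, -4), (-4, -2, -2).
Expanding along the first row: (-2)(0) − (1)(-6) + (2)(-6) = -6.
Nonzero ⇒ not coplanar.

No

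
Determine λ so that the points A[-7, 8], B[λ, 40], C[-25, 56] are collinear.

-19

The three points are collinear iff det[AB; AC] = 0.
This determinant is linear in λ: (48)λ + (912) = 0, so λ = -19.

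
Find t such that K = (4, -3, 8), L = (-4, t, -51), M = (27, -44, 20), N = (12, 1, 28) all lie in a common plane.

-52

The points are coplanar iff KL · (KM × KN) = 0.
Expanding, this is linear in t: (-364)t + (-18928) = 0.
So t = -52.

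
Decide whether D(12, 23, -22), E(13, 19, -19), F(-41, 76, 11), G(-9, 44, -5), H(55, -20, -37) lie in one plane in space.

The plane through D, E, F has normal n = DE × DF = (-291, -192, -159) and equation n·P = -4410.
Checking the remaining points: n·G = -5034, n·H = -6282.
Since n·G = -5034 ≠ -4410, G is off the plane and the points are not all coplanar.

No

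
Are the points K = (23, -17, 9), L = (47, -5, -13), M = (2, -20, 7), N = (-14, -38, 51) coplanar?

The four points are coplanar iff the 3×3 determinant with rows KL, KM, KN is zero.
Rows: (24, 12, -22), (-21, -3, -2), (-37, -21, 42).
Expanding along the first row: (24)(-168) − (12)(-956) + (-22)(330) = 180.
Nonzero ⇒ not coplanar.

No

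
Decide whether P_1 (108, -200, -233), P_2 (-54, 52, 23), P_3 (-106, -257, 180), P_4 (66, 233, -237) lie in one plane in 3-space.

A normal to the plane through P_1, P_2, P_3 is n = P_1P_2 × P_1P_3 = (118668, 12122, 63162).
The plane has equation n·P = -4325002. For P_4: n·P_4 = -4312880.
-4312880 ≠ -4325002, so P_4 is off the plane.

No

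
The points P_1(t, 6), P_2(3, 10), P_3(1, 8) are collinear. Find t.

-1

The three points are collinear iff det[P_1P_2; P_1P_3] = 0.
This determinant is linear in t: (2)t + (2) = 0, so t = -1.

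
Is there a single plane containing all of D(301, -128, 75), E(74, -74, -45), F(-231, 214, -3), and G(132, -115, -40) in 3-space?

A normal to the plane through D, E, F is n = DE × DF = (36828, 46134, -48906).
The plane has equation n·P = 1512126. For G: n·G = 1512126.
Equal, so G lies in the plane and all four are coplanar.

Yes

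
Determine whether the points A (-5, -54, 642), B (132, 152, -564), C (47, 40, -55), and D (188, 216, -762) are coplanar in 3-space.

No

The four points are coplanar iff the 3×3 determinant with rows AB, AC, AD is zero.
Rows: (137, 206, -1206), (52, 94, -697), (193, 270, -1404).
Expanding along the first row: (137)(56214) − (206)(61513) + (-1206)(-4102) = -23348.
Nonzero ⇒ not coplanar.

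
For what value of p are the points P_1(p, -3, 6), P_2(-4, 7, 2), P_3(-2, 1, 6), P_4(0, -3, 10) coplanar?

The points are coplanar iff P_1P_2 · (P_1P_3 × P_1P_4) = 0.
Expanding, this is linear in p: (8)p + (16) = 0.
So p = -2.

-2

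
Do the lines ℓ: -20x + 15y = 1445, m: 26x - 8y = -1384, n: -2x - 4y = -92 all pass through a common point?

Yes

Intersecting ℓ and m: solving the 2×2 system gives (x, y) = (-40, 43).
Substitute into n: (-2)(-40) + (-4)(43) = -92.
This equals -92, so (-40, 43) lies on all three lines and they are concurrent.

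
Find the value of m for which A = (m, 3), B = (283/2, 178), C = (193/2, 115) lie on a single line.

33/2

The three points are collinear iff det[AB; AC] = 0.
This determinant is linear in m: (63)m + (-2079/2) = 0, so m = 33/2.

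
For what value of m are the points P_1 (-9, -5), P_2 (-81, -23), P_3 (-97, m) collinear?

The three points are collinear iff det[P_1P_2; P_1P_3] = 0.
This determinant is linear in m: (-72)m + (-1944) = 0, so m = -27.

-27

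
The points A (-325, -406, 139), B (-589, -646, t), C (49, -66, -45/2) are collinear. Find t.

253

Direction AC = (374, 340, -323/2). From the x-coordinate of B, the parameter along the line is τ = (-589 − (-325))/374 = -12/17.
Then t = 139 + (-12/17)·(-323/2) = 253.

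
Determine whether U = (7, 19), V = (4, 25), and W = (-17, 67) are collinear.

UV = (-3, 6), UW = (-24, 48).
Twice the signed area of △UVW is (-3)(48) − (6)(-24) = 0.
The triangle is degenerate (zero area), so the points are collinear.

Yes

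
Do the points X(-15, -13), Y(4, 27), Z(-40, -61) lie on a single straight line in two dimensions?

XY = (19, 40), XZ = (-25, -48).
det[XY; XZ] = (19)(-48) − (40)(-25) = 88.
The determinant is nonzero, so they are not collinear.

No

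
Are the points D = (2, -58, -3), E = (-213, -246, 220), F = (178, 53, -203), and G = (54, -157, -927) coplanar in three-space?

No

A normal to the plane through D, E, F is n = DE × DF = (12847, -3752, 9223).
The plane has equation n·P = 215641. For G: n·G = -7266919.
-7266919 ≠ 215641, so G is off the plane.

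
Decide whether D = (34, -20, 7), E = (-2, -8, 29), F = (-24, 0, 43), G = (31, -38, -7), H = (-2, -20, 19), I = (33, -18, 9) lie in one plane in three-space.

The plane through D, E, F has normal n = DE × DF = (-8, 20, -24) and equation n·P = -840.
Checking the remaining points: n·G = -840, n·H = -840, n·I = -840.
All equal -840, so all 6 points lie in one plane.

Yes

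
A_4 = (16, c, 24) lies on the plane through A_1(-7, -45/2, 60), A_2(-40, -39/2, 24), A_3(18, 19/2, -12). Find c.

-7/2

Coplanarity requires A_1A_2 · (A_1A_3 × A_1A_4) = 0.
A_1A_2 = (-33, 3, -36), A_1A_3 = (25, 32, -72); the triple product is linear in c with coefficient -3276 and constant term -11466.
Setting it to zero: c = -7/2.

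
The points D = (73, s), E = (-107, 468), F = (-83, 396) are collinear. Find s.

-72

The three points are collinear iff det[DE; DF] = 0.
This determinant is linear in s: (24)s + (1728) = 0, so s = -72.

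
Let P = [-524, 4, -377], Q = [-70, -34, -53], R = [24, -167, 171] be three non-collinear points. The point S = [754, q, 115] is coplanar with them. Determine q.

A normal to the plane is n = PQ × PR = (34580, -71240, -56810).
S lies in the plane iff n · PS = 0.
This gives (-71240)q + (16527680) = 0, so q = 232.

232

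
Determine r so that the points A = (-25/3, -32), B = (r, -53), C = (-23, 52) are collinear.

-14/3

The three points are collinear iff det[AB; AC] = 0.
This determinant is linear in r: (84)r + (392) = 0, so r = -14/3.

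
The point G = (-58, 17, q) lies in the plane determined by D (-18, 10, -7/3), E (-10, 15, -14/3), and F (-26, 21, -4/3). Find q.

The plane through D, E, F has equation (92/3)x + (32/3)y + 128z = -744.
Substituting G: (128)q + (-4792/3) = -744, so q = 20/3.

20/3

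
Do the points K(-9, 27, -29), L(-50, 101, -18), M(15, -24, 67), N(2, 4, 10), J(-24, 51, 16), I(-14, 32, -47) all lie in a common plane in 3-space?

The plane through K, L, M has normal n = KL × KM = (7665, 4200, 315) and equation n·P = 35280.
Checking the remaining points: n·N = 35280, n·J = 35280, n·I = 12285.
Since n·I = 12285 ≠ 35280, I is off the plane and the points are not all coplanar.

No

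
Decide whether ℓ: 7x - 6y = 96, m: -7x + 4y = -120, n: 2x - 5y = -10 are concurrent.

Intersecting ℓ and m: solving the 2×2 system gives (x, y) = (24, 12).
Substitute into n: (2)(24) + (-5)(12) = -12.
But n requires -10 ≠ -12, so the three lines have no common point.

No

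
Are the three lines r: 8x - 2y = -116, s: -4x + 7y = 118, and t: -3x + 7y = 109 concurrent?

Intersecting r and s: solving the 2×2 system gives (x, y) = (-12, 10).
Substitute into t: (-3)(-12) + (7)(10) = 106.
But t requires 109 ≠ 106, so the three lines have no common point.

No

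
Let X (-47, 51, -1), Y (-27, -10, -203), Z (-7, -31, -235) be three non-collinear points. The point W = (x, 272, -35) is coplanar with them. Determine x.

-387

The plane through X, Y, Z has equation −2290x − 3400y + 800z = -66570.
Substituting W: (-2290)x + (-952800) = -66570, so x = -387.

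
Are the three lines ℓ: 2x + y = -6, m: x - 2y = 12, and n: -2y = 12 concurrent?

The three lines meet at one point iff the augmented coefficient matrix [aᵢ bᵢ cᵢ] has rank < 3, i.e. its determinant vanishes.
Here the determinant is 0.
It vanishes, so the lines are concurrent at (0, -6).

Yes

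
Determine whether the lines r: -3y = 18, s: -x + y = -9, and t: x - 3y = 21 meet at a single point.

The three lines meet at one point iff the augmented coefficient matrix [aᵢ bᵢ cᵢ] has rank < 3, i.e. its determinant vanishes.
Here the determinant is 0.
It vanishes, so the lines are concurrent at (3, -6).

Yes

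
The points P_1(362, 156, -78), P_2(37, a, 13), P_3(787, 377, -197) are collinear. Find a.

Direction P_1P_3 = (425, 221, -119). From the x-coordinate of P_2, the parameter along the line is τ = (37 − 362)/425 = -13/17.
Then a = 156 + (-13/17)·(221) = -13.

-13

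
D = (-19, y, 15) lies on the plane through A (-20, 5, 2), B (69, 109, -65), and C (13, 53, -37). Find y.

A normal to the plane is n = AB × AC = (-840, 1260, 840).
D lies in the plane iff n · AD = 0.
This gives (1260)y + (3780) = 0, so y = -3.

-3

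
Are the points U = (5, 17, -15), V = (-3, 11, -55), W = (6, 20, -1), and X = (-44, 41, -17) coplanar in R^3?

With U as base: UV = (-8, -6, -40), UW = (1, 3, 14), UX = (-49, 24, -2).
UW × UX = (-342, -684, 171).
UV · (UW × UX) = 0.
The scalar triple product vanishes, so the four points are coplanar.

Yes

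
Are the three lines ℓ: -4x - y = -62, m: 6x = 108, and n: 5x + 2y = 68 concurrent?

The three lines meet at one point iff the augmented coefficient matrix [aᵢ bᵢ cᵢ] has rank < 3, i.e. its determinant vanishes.
Here the determinant is -12.
Nonzero, so no common point exists.

No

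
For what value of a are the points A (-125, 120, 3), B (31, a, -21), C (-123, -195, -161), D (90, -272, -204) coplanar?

78

The points are coplanar iff AB · (AC × AD) = 0.
Expanding, this is linear in a: (-34846)a + (2717988) = 0.
So a = 78.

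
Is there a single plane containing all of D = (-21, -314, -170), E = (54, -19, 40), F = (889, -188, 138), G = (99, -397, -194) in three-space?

The four points are coplanar iff the 3×3 determinant with rows DE, DF, DG is zero.
Rows: (75, 295, 210), (910, 126, 308), (120, -83, -24).
Expanding along the first row: (75)(22540) − (295)(-58800) + (210)(-90650) = 0.
Zero determinant ⇒ coplanar.

Yes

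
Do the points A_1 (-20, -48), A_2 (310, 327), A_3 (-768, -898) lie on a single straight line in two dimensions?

A_1A_2 = (330, 375), A_1A_3 = (-748, -850).
det[A_1A_2; A_1A_3] = (330)(-850) − (375)(-748) = 0.
The determinant is zero, so the points are collinear.

Yes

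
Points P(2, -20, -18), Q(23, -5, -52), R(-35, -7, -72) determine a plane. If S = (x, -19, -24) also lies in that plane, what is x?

-5

A normal to the plane is n = PQ × PR = (-368, 2392, 828).
S lies in the plane iff n · PS = 0.
This gives (-368)x + (-1840) = 0, so x = -5.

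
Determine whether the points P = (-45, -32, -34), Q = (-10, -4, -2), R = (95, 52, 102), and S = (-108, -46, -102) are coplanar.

A normal to the plane through P, Q, R is n = PQ × PR = (1120, -280, -980).
The plane has equation n·X = -8120. For S: n·S = -8120.
Equal, so S lies in the plane and all four are coplanar.

Yes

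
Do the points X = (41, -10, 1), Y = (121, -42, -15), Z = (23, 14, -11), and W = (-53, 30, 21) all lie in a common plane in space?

The four points are coplanar iff the 3×3 determinant with rows XY, XZ, XW is zero.
Rows: (80, -32, -16), (-18, 24, -12), (-94, 40, 20).
Expanding along the first row: (80)(960) − (-32)(-1488) + (-16)(1536) = 4608.
Nonzero ⇒ not coplanar.

No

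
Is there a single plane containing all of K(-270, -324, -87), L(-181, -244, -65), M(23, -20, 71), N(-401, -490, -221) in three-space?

Yes

A normal to the plane through K, L, M is n = KL × KM = (5952, -7616, 3616).
The plane has equation n·P = 545952. For N: n·N = 545952.
Equal, so N lies in the plane and all four are coplanar.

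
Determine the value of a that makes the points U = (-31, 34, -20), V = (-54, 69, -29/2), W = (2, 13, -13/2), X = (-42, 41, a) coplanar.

-49/2

Coplanarity ⇔ det[UV; UW; UX] = 0.
Expanding, this is linear in a: (-672)a + (-16464) = 0.
So a = -49/2.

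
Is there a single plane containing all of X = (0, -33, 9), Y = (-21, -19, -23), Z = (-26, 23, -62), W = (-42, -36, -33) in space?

A normal to the plane through X, Y, Z is n = XY × XZ = (798, -659, -812).
The plane has equation n·P = 14439. For W: n·W = 17004.
17004 ≠ 14439, so W is off the plane.

No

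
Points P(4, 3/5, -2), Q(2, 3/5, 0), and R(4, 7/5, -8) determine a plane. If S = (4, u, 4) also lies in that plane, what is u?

Coplanarity requires PQ · (PR × PS) = 0.
PQ = (-2, 0, 2), PR = (0, 4/5, -6); the triple product is linear in u with coefficient -12 and constant term -12/5.
Setting it to zero: u = -1/5.

-1/5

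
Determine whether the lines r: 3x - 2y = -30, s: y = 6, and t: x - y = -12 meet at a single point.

Yes

Lines aᵢx + bᵢy = cᵢ with pairwise distinct directions are concurrent exactly when det[aᵢ bᵢ cᵢ] = 0.
Here the determinant is 0.
It vanishes, so the lines are concurrent at (-6, 6).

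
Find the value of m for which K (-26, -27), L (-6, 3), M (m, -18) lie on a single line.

The three points are collinear iff det[KL; KM] = 0.
This determinant is linear in m: (-30)m + (-600) = 0, so m = -20.

-20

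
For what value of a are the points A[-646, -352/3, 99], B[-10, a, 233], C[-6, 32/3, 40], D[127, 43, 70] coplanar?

36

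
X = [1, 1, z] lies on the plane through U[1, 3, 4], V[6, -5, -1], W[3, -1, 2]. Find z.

The plane through U, V, W has equation −4x − 4z = -20.
Substituting X: (-4)z + (-4) = -20, so z = 4.

4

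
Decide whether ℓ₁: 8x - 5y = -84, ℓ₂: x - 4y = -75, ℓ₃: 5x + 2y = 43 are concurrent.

No

Intersecting ℓ₁ and ℓ₂: solving the 2×2 system gives (x, y) = (13/9, 172/9).
Substitute into ℓ₃: (5)(13/9) + (2)(172/9) = 409/9.
But ℓ₃ requires 43 ≠ 409/9, so the three lines have no common point.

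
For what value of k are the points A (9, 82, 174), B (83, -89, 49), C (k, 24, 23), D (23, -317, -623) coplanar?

0

Normal to plane ABD: n = (86412, 57228, -27132); plane equation n·P = 749436.
Requiring n·C = 749436: (86412)k + (749436) = 749436.
So k = 0.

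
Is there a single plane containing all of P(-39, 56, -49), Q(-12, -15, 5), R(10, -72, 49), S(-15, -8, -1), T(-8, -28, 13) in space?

The plane through P, Q, R has normal n = PQ × PR = (-46, 0, 23) and equation n·X = 667.
Checking the remaining points: n·S = 667, n·T = 667.
All equal 667, so all 5 points lie in one plane.

Yes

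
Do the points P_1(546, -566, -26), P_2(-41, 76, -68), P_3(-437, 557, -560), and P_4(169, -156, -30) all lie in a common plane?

No

With P_1 as base: P_1P_2 = (-587, 642, -42), P_1P_3 = (-983, 1123, -534), P_1P_4 = (-377, 410, -4).
P_1P_3 × P_1P_4 = (214448, 197386, 20341).
P_1P_2 · (P_1P_3 × P_1P_4) = -13486.
Since -13486 ≠ 0, the four points are not coplanar.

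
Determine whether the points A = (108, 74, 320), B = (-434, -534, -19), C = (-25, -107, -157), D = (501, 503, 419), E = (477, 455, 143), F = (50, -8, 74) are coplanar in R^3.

The plane through A, B, C has normal n = AB × AC = (228657, -213447, 17238) and equation n·P = 14416038.
Checking the remaining points: n·D = 14416038, n·E = 14416038, n·F = 14416038.
All equal 14416038, so all 6 points lie in one plane.

Yes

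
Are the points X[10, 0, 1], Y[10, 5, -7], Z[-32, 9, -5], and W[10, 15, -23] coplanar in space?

Yes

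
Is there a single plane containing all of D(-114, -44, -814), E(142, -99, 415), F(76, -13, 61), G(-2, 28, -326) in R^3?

The four points are coplanar iff the 3×3 determinant with rows DE, DF, DG is zero.
Rows: (256, -55, 1229), (190, 31, 875), (112, 72, 488).
Expanding along the first row: (256)(-47872) − (-55)(-5280) + (1229)(10208) = 0.
Zero determinant ⇒ coplanar.

Yes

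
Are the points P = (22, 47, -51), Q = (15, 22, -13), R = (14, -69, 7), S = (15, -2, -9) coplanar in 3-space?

Yes

With P as base: PQ = (-7, -25, 38), PR = (-8, -116, 58), PS = (-7, -49, 42).
PR × PS = (-2030, -70, -420).
PQ · (PR × PS) = 0.
The scalar triple product vanishes, so the four points are coplanar.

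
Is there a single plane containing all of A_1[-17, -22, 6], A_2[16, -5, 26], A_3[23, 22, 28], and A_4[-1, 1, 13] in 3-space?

The four points are coplanar iff the 3×3 determinant with rows A_1A_2, A_1A_3, A_1A_4 is zero.
Rows: (33, 17, 20), (40, 44, 22), (16, 23, 7).
Expanding along the first row: (33)(-198) − (17)(-72) + (20)(216) = -990.
Nonzero ⇒ not coplanar.

No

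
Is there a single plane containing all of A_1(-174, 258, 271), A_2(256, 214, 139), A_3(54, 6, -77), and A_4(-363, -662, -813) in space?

With A_1 as base: A_1A_2 = (430, -44, -132), A_1A_3 = (228, -252, -348), A_1A_4 = (-189, -920, -1084).
A_1A_3 × A_1A_4 = (-46992, 312924, -257388).
A_1A_2 · (A_1A_3 × A_1A_4) = 0.
The scalar triple product vanishes, so the four points are coplanar.

Yes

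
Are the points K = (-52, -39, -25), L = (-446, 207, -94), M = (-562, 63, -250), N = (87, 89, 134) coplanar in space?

Yes

A normal to the plane through K, L, M is n = KL × KM = (-48312, -53460, 85272).
The plane has equation n·P = 2465364. For N: n·N = 2465364.
Equal, so N lies in the plane and all four are coplanar.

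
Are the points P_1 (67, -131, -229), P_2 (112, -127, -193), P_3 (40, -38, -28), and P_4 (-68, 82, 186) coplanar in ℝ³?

No

A normal to the plane through P_1, P_2, P_3 is n = P_1P_2 × P_1P_3 = (-2544, -10017, 4293).
The plane has equation n·P = 158682. For P_4: n·P_4 = 150096.
150096 ≠ 158682, so P_4 is off the plane.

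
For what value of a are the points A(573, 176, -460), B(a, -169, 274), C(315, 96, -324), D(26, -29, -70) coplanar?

Normal to plane ACD: n = (-3320, 26228, 9130); plane equation n·P = -1486032.
Requiring n·B = -1486032: (-3320)a + (-1930912) = -1486032.
So a = -134.

-134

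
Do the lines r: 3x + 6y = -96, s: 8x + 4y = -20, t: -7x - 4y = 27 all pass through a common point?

No

The three lines meet at one point iff the augmented coefficient matrix [aᵢ bᵢ cᵢ] has rank < 3, i.e. its determinant vanishes.
Here the determinant is 12.
Nonzero, so no common point exists.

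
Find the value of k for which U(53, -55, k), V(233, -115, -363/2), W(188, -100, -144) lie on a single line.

-63/2

Collinearity requires UV × UW = 0; each component is linear in k.
The x-component gives (15)k + (945/2) = 0, so k = -63/2.
The remaining components then also vanish.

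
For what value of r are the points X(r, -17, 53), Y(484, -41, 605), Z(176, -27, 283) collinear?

Collinearity requires XY × XZ = 0; each component is linear in r.
The y-component gives (-322)r + (-14168) = 0, so r = -44.
The remaining components then also vanish.

-44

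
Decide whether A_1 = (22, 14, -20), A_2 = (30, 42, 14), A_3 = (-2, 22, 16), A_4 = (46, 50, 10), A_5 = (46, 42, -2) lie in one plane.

Yes

The plane through A_1, A_2, A_3 has normal n = A_1A_2 × A_1A_3 = (736, -1104, 736) and equation n·P = -13984.
Checking the remaining points: n·A_4 = -13984, n·A_5 = -13984.
All equal -13984, so all 5 points lie in one plane.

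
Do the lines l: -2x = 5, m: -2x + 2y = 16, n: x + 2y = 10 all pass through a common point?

Intersecting l and m: solving the 2×2 system gives (x, y) = (-5/2, 11/2).
Substitute into n: (1)(-5/2) + (2)(11/2) = 17/2.
But n requires 10 ≠ 17/2, so the three lines have no common point.

No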